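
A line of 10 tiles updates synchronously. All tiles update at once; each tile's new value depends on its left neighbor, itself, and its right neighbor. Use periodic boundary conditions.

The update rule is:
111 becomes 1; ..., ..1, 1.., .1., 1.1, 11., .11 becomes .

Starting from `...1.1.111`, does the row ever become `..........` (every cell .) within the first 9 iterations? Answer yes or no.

yes

iteration 1: ........1.
iteration 2: ..........
all cells are . at iteration 2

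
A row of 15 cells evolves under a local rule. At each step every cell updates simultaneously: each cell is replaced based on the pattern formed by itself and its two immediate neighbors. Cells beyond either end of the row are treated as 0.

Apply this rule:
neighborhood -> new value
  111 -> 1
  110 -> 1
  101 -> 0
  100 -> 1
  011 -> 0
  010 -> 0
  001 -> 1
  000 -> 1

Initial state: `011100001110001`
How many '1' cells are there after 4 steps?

10

step 1: 101111110111110
step 2: 000111110011111
step 3: 111011111101111
step 4: 011001111100111
count of 1: 10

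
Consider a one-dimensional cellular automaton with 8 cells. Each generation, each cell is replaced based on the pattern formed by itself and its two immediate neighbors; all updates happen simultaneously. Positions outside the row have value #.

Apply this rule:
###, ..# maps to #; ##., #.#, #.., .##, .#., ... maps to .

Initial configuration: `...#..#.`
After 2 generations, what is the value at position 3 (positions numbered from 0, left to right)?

..#..#..
.#..#..#
position 3 holds .

.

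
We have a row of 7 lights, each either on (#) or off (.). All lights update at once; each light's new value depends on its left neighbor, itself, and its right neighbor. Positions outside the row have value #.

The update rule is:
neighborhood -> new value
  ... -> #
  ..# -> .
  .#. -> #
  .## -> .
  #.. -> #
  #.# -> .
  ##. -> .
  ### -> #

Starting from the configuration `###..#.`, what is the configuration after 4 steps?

##.#.#.
#..#.#.
.#.#.#.
.#.#.#.

.#.#.#.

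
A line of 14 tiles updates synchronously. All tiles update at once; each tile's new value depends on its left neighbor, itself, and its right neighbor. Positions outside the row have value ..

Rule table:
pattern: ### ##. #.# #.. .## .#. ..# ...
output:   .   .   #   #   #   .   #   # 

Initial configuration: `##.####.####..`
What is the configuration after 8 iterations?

.##.##.####.#.

iteration 1: #.##...##...##
iteration 2: .##.####.####.
iteration 3: ##.##...##...#
iteration 4: #.##.####.###.
iteration 5: .##.##...##..#
iteration 6: ##.##.####.##.
iteration 7: #.##.##...##.#
iteration 8: .##.##.####.#.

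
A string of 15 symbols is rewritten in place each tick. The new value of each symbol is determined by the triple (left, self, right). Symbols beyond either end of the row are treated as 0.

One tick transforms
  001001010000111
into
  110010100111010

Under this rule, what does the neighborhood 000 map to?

1

At position 0 the neighborhood is 000; the next row has 1 there.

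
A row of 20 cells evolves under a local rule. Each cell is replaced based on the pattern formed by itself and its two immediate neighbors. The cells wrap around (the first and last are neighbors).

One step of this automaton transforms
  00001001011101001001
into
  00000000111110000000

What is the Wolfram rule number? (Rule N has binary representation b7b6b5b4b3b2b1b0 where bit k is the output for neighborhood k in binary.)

position 10: 111 → 1  (bit 7 = 1)
position 11: 110 → 1  (bit 6 = 1)
position 8: 101 → 1  (bit 5 = 1)
position 0: 100 → 0  (bit 4 = 0)
position 9: 011 → 1  (bit 3 = 1)
position 4: 010 → 0  (bit 2 = 0)
position 3: 001 → 0  (bit 1 = 0)
position 1: 000 → 0  (bit 0 = 0)
bits b7..b0 = 11101000 = 232

232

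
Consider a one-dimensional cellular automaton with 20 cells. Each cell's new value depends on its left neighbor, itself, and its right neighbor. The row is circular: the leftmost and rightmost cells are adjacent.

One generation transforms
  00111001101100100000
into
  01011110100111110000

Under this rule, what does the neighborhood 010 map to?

At position 14 the neighborhood is 010; the next row has 1 there.

1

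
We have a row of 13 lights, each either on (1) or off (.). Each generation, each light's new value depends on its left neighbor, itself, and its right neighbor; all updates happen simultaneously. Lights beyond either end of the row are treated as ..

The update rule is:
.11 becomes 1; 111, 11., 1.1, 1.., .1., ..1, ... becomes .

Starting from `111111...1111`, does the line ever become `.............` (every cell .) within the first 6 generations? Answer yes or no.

yes

1........1...
.............
all cells are . at generation 2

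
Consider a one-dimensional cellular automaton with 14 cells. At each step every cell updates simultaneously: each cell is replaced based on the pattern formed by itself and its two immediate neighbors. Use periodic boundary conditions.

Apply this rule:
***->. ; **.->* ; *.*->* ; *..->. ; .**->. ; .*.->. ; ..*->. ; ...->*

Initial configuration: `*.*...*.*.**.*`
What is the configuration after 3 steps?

**..*..*.*.**.
.*......*.*.**
*..****..*.*.*

*..****..*.*.*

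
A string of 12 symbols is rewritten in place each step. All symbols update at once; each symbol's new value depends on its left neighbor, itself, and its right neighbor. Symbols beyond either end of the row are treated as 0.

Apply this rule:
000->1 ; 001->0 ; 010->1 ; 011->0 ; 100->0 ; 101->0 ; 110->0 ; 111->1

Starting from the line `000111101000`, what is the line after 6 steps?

100100101000

110011001011
000000001000
111111101011
011111001000
001110001011
100100101000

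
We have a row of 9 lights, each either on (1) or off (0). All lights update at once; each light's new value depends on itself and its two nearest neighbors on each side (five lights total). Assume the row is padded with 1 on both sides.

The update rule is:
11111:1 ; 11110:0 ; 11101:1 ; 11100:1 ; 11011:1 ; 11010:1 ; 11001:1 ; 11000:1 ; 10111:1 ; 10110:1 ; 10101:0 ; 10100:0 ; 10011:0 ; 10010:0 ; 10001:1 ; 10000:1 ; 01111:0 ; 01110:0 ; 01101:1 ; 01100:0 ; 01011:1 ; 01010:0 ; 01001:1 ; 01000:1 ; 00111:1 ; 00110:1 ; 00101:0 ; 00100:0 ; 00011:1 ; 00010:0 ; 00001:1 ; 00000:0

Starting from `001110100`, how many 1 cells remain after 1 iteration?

101011010
count of 1: 5

5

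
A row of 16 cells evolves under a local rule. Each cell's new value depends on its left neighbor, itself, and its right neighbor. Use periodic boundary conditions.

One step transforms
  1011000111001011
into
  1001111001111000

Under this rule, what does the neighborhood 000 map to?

1

At position 5 the neighborhood is 000; the next row has 1 there.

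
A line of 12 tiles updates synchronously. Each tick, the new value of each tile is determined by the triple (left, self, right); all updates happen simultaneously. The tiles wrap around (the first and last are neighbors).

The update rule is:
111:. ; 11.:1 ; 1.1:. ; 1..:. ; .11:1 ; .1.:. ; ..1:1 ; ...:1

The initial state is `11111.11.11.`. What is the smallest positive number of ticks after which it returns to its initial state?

24

tick 1: 1...1.11.11.
tick 2: ..11..11.11.
tick 3: 1111.111.11.
tick 4: 1..1.1.1.11.
tick 5: ..1......11.
tick 6: 11..1111111.
tick 7: 11.11.....1.
tick 8: 11.11.1111..
tick 9: 11.11.1..1.1
tick 10: .1.11...1..1
tick 11: ...11.11..1.
tick 12: 11111.11.1..
tick 13: 1...1.11...1
tick 14: 1.11..11.111
tick 15: 1.11.111.1..
tick 16: ..11.1.1...1
tick 17: .111.....11.
tick 18: 11.1.111111.
tick 19: 11...1....1.
tick 20: 11.11..111..
tick 21: 11.11.11.1.1
tick 22: .1.11.11...1
tick 23: ...11.11.11.
tick 24: 11111.11.11.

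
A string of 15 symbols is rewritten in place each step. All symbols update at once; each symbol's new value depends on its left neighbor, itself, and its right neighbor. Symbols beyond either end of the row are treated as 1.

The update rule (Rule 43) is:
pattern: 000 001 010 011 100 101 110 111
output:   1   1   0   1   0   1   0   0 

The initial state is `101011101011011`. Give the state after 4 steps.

110010110110110

010110010110110
101100101101101
011001011011011
110010110110110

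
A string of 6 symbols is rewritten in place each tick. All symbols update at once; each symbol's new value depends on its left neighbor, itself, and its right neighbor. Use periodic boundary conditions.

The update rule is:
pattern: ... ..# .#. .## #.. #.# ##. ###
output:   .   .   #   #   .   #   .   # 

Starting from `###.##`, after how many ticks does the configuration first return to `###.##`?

6

tick 1: ##.###
tick 2: #.####
tick 3: .#####
tick 4: #####.
tick 5: ####.#
tick 6: ###.##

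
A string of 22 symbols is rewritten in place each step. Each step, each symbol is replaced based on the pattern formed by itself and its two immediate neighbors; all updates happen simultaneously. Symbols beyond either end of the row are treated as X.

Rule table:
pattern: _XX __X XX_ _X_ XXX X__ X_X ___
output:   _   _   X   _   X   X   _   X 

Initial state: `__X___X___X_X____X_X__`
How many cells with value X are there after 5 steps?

step 1: X__XX__XX____XXX____X_
step 2: XX__XX__XXXX__XXXXX___
step 3: XXX__XX__XXXX__XXXXXX_
step 4: XXXX__XX__XXXX__XXXXX_
step 5: XXXXX__XX__XXXX__XXXX_
count of X: 15

15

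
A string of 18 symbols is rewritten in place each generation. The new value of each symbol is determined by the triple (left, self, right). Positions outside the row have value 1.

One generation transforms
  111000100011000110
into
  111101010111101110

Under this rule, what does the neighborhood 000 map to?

At position 4 the neighborhood is 000; the next row has 0 there.

0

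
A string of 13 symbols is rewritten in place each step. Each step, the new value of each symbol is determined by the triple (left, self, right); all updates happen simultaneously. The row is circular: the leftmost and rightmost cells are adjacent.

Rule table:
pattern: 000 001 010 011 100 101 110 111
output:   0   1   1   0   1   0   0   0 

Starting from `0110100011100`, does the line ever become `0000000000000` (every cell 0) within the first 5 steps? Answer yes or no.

step 1: 1000110100010
step 2: 1101000110110
step 3: 0001101000000
step 4: 0010001100000
step 5: 0111010010000
step 5 is 0111010010000, still not uniform 0

no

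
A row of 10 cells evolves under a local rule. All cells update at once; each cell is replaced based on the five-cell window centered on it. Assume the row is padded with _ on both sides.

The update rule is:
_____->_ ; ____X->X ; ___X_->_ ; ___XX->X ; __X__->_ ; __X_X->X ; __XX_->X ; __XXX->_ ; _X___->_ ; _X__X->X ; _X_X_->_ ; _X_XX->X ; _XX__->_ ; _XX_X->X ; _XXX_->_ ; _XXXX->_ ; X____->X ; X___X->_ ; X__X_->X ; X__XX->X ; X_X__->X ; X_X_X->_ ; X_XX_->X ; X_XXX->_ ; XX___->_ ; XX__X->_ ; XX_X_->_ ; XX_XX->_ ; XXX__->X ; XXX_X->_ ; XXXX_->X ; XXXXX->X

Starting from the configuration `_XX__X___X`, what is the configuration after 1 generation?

XX__X_____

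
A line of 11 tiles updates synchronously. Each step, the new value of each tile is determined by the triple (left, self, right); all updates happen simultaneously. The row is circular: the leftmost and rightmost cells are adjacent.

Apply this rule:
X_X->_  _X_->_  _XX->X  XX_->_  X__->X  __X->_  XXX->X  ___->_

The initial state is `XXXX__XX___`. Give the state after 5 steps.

____X______

XXX_X_X_X__
XX_______X_
X_X________
___X_______
____X______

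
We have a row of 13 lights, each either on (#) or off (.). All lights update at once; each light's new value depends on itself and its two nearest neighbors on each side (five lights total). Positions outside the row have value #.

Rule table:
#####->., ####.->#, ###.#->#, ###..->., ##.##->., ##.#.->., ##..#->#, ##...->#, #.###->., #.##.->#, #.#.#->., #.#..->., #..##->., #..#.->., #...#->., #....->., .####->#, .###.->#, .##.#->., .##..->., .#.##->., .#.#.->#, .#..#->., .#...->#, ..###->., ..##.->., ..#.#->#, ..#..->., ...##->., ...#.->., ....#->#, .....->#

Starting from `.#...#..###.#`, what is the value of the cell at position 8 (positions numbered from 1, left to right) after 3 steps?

.

..#......##..
#..#.###...#.
.#.#..#.#..#.
position 8 holds .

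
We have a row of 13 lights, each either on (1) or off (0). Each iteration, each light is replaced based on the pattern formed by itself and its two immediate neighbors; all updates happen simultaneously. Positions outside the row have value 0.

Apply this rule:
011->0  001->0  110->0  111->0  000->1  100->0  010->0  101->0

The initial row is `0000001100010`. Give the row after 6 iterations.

iteration 1: 1111100001000
iteration 2: 0000001100011
iteration 3: 1111100001000  (repeats iteration 1; period 2)
iteration 6: 0000001100011

0000001100011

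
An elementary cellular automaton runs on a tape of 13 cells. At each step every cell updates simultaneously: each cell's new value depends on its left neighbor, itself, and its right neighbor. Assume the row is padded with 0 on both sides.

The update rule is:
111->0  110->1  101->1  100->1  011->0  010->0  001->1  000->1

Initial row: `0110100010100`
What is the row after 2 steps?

0101100110101

1011011101011
0101100110101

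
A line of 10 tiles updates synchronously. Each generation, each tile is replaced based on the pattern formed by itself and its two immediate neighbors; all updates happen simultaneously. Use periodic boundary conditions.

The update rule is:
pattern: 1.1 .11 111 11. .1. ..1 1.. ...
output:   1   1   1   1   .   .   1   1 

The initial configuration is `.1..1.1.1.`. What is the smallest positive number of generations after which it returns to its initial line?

..1..1.1.1
1..1..1.1.
.1..1..1.1
1.1..1..1.
.1.1..1..1
1.1.1..1..
.1.1.1..1.
..1.1.1..1
1..1.1.1..
.1..1.1.1.

10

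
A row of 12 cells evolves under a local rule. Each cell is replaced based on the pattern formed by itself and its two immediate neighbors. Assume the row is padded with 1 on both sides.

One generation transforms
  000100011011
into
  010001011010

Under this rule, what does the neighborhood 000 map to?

1

At position 1 the neighborhood is 000; the next row has 1 there.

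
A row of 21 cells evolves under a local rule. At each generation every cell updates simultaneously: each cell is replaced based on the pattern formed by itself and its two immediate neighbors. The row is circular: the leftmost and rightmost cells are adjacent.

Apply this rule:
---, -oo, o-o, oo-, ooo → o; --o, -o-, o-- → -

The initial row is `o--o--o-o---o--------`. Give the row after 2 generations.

-------o--o---oooooo-
oooooo------o-oooooo-

oooooo------o-oooooo-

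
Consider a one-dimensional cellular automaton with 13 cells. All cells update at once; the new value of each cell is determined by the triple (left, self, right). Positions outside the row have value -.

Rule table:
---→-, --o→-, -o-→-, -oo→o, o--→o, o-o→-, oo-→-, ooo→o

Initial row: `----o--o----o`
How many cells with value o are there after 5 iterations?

2

-----o--o----
------o--o---
-------o--o--
--------o--o-
---------o--o
count of o: 2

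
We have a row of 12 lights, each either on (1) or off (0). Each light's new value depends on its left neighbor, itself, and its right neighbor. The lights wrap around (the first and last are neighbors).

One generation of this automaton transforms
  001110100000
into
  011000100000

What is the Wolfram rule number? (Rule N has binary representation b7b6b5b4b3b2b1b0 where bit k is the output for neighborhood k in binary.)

14

position 3: 111 → 0  (bit 7 = 0)
position 4: 110 → 0  (bit 6 = 0)
position 5: 101 → 0  (bit 5 = 0)
position 7: 100 → 0  (bit 4 = 0)
position 2: 011 → 1  (bit 3 = 1)
position 6: 010 → 1  (bit 2 = 1)
position 1: 001 → 1  (bit 1 = 1)
position 0: 000 → 0  (bit 0 = 0)
bits b7..b0 = 00001110 = 14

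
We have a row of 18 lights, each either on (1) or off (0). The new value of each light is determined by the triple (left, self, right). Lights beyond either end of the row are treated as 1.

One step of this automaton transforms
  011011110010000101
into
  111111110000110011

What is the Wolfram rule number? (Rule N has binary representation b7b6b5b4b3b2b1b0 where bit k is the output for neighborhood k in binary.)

position 5: 111 → 1  (bit 7 = 1)
position 2: 110 → 1  (bit 6 = 1)
position 0: 101 → 1  (bit 5 = 1)
position 8: 100 → 0  (bit 4 = 0)
position 1: 011 → 1  (bit 3 = 1)
position 10: 010 → 0  (bit 2 = 0)
position 9: 001 → 0  (bit 1 = 0)
position 12: 000 → 1  (bit 0 = 1)
bits b7..b0 = 11101001 = 233

233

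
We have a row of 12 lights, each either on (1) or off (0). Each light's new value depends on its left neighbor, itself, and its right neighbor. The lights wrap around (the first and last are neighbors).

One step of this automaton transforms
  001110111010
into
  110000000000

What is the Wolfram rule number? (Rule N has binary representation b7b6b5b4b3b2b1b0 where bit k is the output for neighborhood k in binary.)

3

position 3: 111 → 0  (bit 7 = 0)
position 4: 110 → 0  (bit 6 = 0)
position 5: 101 → 0  (bit 5 = 0)
position 11: 100 → 0  (bit 4 = 0)
position 2: 011 → 0  (bit 3 = 0)
position 10: 010 → 0  (bit 2 = 0)
position 1: 001 → 1  (bit 1 = 1)
position 0: 000 → 1  (bit 0 = 1)
bits b7..b0 = 00000011 = 3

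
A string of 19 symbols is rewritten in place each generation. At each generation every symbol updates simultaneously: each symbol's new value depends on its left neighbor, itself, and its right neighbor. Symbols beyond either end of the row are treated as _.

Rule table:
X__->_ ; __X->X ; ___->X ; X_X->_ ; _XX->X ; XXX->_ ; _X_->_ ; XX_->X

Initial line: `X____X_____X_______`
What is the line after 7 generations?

__XX____X____XXX__X

generation 1: __XXX__XXXX__XXXXXX
generation 2: XXX_X_XX__X_XX____X
generation 3: X_X___XX_X__XX_XXX_
generation 4: ____XXXX___XXX_X_X_
generation 5: XXXXX__X_XXX_X_____
generation 6: X___X_X__X_X___XXXX
generation 7: __XX____X____XXX__X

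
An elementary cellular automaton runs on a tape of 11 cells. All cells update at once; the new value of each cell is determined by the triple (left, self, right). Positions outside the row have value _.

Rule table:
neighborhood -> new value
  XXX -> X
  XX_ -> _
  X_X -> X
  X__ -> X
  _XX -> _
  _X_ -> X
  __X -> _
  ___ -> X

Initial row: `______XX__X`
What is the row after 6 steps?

__X__XXX__X

step 1: XXXXX___X_X
step 2: _XXX_XX_XXX
step 3: __X_X__X_X_
step 4: X_XXXX_XXXX
step 5: XX_XX_X_XX_
step 6: __X__XXX__X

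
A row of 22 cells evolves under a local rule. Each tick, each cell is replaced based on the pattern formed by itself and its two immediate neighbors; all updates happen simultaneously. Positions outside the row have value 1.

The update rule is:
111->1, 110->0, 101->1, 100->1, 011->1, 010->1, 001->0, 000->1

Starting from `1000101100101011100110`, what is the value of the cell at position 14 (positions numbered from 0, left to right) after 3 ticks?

tick 1: 0110111010111111010101
tick 2: 1101110111111110111111
tick 3: 1011101111111101111111
position 14 holds 0

0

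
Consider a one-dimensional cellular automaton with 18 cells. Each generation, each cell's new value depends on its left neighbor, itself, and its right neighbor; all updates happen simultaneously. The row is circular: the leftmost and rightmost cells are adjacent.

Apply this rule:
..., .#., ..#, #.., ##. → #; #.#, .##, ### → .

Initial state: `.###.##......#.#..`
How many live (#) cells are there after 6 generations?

#..#..########.###
######.......#....
.....#############
#####............#
....#############.
####............##
count of #: 6

6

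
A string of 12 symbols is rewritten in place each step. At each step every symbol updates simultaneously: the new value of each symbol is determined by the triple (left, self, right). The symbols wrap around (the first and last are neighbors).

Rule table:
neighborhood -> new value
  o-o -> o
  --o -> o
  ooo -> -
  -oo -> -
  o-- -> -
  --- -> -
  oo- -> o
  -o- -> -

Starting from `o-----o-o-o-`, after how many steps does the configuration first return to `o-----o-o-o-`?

step 1: -----o-o-o-o
step 2: ----o-o-o-o-
step 3: ---o-o-o-o--
step 4: --o-o-o-o---
step 5: -o-o-o-o----
step 6: o-o-o-o-----
step 7: -o-o-o-----o
step 8: o-o-o-----o-
step 9: -o-o-----o-o
step 10: o-o-----o-o-
step 11: -o-----o-o-o
step 12: o-----o-o-o-

12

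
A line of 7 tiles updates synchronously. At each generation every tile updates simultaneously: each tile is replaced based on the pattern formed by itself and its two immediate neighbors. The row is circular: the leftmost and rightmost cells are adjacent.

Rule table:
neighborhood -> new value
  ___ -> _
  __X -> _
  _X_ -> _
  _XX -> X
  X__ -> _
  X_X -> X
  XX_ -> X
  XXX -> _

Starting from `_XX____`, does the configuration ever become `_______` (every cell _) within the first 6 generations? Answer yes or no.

_XX____  (fixed point — unchanged through generation 6)
generation 6 is _XX____, still not uniform _

no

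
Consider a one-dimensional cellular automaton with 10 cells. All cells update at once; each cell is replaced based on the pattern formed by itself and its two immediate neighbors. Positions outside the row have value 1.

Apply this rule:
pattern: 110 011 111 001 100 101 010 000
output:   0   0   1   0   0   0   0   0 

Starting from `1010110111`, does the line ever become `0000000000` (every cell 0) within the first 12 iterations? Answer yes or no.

0000000011
0000000001
0000000000
all cells are 0 at iteration 3

yes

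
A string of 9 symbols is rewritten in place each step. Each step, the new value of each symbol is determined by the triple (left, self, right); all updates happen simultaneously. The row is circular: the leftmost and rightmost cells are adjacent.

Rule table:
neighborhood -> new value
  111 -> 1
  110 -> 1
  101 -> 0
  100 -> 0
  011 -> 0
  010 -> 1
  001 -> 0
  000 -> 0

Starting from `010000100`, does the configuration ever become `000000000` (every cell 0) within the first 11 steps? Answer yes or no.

010000100  (fixed point — unchanged through step 11)
step 11 is 010000100, still not uniform 0

no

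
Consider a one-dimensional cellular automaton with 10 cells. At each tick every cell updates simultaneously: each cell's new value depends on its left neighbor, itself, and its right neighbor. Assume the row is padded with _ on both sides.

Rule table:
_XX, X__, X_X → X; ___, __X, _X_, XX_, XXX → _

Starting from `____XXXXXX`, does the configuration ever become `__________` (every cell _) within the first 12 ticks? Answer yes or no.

yes

____X_____
_____X____
______X___
_______X__
________X_
_________X
__________
all cells are _ at tick 7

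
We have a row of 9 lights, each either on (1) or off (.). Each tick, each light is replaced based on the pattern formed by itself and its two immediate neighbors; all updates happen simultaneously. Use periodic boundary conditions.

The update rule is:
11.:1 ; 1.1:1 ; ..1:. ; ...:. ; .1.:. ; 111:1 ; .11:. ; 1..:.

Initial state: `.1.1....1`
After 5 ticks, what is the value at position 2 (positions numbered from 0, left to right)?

.

1.1......
.1.......
.........
.........  (fixed point — unchanged through tick 5)
position 2 holds .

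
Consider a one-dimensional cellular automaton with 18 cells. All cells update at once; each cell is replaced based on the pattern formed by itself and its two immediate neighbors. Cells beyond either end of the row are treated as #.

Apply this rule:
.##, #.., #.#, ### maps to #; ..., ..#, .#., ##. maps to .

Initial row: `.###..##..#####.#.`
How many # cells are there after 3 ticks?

12

tick 1: ###.#.#.#.####.#.#
tick 2: ##.#.#.#.####.#.##
tick 3: #.#.#.#.####.#.###
count of #: 12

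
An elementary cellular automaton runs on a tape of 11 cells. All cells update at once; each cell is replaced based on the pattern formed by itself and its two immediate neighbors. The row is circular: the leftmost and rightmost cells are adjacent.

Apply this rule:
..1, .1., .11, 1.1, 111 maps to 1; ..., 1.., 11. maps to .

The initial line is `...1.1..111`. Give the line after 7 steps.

.111...1111

..1111.111.
.1111.111..
1111.111...
111.111...1
11.111...11
1.111...111
.111...1111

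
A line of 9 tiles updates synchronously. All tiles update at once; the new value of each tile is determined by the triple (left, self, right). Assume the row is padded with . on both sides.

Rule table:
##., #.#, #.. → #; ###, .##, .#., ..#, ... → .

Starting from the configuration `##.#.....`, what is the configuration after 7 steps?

.##.#....
..##.#...
...##.#..
....##.#.
.....##.#
......##.
.......##

.......##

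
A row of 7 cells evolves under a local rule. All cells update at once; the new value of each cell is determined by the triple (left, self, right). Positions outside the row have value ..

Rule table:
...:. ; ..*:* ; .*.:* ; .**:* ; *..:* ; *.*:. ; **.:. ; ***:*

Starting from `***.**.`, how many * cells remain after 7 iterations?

4

iteration 1: **..*.*
iteration 2: *.***.*
iteration 3: *.**..*
iteration 4: *.*.***
iteration 5: *.*.**.
iteration 6: *.*.*.*
iteration 7: *.*.*.*
count of *: 4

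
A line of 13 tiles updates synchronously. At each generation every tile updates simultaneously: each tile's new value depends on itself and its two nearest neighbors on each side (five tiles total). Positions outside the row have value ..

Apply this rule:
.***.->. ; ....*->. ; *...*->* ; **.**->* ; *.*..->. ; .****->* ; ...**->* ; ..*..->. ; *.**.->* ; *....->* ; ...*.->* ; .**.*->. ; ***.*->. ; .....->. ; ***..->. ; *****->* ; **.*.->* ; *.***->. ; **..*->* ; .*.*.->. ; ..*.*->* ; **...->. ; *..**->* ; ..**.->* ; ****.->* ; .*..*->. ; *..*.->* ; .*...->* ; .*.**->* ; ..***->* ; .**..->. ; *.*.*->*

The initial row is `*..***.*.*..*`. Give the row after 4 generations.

*.*.****..*.*

..**..**...*.
.**.***..**.*
**.*...***.*.
*.*.****..*.*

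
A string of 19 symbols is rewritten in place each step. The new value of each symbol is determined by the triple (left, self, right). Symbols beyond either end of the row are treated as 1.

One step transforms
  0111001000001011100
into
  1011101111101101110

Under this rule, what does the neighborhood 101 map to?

At position 0 the neighborhood is 101; the next row has 1 there.

1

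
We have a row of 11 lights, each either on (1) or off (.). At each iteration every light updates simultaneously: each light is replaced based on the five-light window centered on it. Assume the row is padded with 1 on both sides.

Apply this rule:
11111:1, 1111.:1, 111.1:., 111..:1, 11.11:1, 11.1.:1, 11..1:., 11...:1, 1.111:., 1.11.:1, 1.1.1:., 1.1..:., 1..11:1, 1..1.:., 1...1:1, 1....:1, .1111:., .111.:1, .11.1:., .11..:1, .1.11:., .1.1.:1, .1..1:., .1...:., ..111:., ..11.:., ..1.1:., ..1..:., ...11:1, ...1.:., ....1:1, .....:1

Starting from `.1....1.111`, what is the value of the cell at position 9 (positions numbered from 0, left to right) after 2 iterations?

1..11.....1
1.1.111111.
position 9 holds 1

1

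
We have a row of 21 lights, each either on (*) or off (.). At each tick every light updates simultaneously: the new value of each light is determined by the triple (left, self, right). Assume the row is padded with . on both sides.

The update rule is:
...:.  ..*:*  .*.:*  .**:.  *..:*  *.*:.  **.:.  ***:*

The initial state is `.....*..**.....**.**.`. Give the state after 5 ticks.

******.*****....*...*

....****..*...*.....*
...*.**.****.***...**
..**.....**...*.*.*..
.*..*...*..*.**.*.**.
******.*****....*...*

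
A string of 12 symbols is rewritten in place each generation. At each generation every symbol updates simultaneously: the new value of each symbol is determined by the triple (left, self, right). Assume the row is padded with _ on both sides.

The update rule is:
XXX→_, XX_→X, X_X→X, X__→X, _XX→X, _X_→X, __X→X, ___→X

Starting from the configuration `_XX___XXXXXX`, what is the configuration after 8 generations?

generation 1: XXXXXXX____X
generation 2: X_____XXXXXX
generation 3: XXXXXXX____X  (repeats generation 1; period 2)
generation 8: X_____XXXXXX

X_____XXXXXX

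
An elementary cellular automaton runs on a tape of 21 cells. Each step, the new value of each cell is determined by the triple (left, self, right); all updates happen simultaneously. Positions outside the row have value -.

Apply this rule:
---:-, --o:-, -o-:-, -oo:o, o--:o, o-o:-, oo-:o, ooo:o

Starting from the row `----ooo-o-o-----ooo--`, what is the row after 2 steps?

----oooo----o---ooooo

----ooo----o----oooo-
----oooo----o---ooooo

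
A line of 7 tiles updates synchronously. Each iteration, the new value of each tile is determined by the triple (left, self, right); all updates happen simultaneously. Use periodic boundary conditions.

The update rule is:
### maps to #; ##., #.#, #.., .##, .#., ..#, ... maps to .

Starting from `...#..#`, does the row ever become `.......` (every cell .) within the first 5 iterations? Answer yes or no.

.......
all cells are . at iteration 1

yes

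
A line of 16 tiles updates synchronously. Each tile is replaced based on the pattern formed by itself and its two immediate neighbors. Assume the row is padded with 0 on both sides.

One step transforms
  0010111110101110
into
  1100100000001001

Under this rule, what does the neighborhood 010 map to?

0

At position 2 the neighborhood is 010; the next row has 0 there.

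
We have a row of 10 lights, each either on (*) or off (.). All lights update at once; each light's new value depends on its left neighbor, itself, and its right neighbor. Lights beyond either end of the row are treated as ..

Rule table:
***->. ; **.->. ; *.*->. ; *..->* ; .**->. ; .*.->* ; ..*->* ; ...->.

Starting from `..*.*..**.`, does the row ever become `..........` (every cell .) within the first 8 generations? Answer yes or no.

no

generation 1: .**.***..*
generation 2: *......***
generation 3: **....*...
generation 4: ..*..***..
generation 5: .****...*.
generation 6: *....*.***
generation 7: **..**....
generation 8: ..**..*...
generation 8 is ..**..*..., still not uniform .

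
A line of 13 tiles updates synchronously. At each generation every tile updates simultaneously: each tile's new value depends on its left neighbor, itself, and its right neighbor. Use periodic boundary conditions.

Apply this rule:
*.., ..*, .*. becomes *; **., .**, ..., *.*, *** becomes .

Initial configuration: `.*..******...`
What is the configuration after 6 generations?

..**.**..*..*

****......*..
....*....****
*..***..*....
***...****..*
...*.*....**.
..**.**..*..*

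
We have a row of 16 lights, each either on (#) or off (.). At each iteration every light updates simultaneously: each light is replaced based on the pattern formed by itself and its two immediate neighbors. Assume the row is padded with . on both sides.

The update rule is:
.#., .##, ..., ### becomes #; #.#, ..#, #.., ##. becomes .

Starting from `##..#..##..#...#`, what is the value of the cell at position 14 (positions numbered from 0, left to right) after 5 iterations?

.

iteration 1: #...#..#...#.#.#
iteration 2: #.#.#..#.#.#.#.#
iteration 3: #.#.#..#.#.#.#.#  (fixed point — unchanged through iteration 5)
position 14 holds .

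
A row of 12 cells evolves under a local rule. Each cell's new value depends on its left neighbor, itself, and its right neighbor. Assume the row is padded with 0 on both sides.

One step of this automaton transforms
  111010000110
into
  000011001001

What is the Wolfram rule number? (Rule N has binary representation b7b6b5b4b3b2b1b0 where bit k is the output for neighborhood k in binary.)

position 1: 111 → 0  (bit 7 = 0)
position 2: 110 → 0  (bit 6 = 0)
position 3: 101 → 0  (bit 5 = 0)
position 5: 100 → 1  (bit 4 = 1)
position 0: 011 → 0  (bit 3 = 0)
position 4: 010 → 1  (bit 2 = 1)
position 8: 001 → 1  (bit 1 = 1)
position 6: 000 → 0  (bit 0 = 0)
bits b7..b0 = 00010110 = 22

22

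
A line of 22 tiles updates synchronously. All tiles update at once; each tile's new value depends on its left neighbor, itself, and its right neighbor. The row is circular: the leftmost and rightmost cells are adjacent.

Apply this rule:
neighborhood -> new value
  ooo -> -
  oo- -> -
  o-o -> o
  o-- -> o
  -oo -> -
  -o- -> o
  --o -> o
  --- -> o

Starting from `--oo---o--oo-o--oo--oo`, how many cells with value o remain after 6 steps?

8

step 1: oo--oooooo--oooo--oo--
step 2: --oo------oo----oo--oo
step 3: oo--oooooo--oooo--oo--  (repeats step 1; period 2)
step 6: --oo------oo----oo--oo
count of o: 8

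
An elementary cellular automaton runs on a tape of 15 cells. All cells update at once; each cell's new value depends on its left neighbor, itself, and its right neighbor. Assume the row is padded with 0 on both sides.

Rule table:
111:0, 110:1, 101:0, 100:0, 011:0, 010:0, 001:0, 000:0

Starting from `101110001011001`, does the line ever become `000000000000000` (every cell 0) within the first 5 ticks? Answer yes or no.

000010000001000
000000000000000
all cells are 0 at tick 2

yes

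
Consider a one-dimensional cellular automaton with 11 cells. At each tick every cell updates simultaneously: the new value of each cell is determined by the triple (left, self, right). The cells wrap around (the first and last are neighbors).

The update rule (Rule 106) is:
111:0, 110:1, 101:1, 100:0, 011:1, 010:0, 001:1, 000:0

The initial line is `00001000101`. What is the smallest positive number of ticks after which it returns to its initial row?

tick 1: 00010001010
tick 2: 00100010100
tick 3: 01000101000
tick 4: 10001010000
tick 5: 00010100001
tick 6: 00101000010
tick 7: 01010000100
tick 8: 10100001000
tick 9: 01000010001
tick 10: 10000100010
tick 11: 00001000101

11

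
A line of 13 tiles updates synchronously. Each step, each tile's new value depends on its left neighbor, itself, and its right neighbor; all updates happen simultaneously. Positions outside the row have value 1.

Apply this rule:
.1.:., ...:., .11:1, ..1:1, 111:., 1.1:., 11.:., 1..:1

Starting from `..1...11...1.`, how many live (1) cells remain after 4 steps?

11.1.11.1.1..
.....1.....11
1...1.1...11.
.1.1...1.11..
count of 1: 5

5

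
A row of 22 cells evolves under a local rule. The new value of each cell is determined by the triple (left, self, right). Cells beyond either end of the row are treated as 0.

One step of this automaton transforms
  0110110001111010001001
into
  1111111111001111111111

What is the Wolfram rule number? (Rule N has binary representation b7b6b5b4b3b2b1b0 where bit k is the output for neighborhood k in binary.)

127

position 10: 111 → 0  (bit 7 = 0)
position 2: 110 → 1  (bit 6 = 1)
position 3: 101 → 1  (bit 5 = 1)
position 6: 100 → 1  (bit 4 = 1)
position 1: 011 → 1  (bit 3 = 1)
position 14: 010 → 1  (bit 2 = 1)
position 0: 001 → 1  (bit 1 = 1)
position 7: 000 → 1  (bit 0 = 1)
bits b7..b0 = 01111111 = 127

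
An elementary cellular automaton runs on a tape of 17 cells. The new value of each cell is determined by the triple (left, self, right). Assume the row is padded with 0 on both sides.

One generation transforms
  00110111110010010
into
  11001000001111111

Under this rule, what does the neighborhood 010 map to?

1

At position 12 the neighborhood is 010; the next row has 1 there.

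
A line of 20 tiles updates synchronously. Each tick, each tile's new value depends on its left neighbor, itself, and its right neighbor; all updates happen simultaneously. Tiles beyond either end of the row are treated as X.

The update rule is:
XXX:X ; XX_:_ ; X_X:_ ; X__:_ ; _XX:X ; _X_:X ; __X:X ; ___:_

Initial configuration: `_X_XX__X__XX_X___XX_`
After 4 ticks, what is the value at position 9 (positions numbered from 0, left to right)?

_X_X__XX_XX__X__XX__
_X_X_XX__X__XX_XX__X
_X_X_X__XX_XX__X__XX
_X_X_X_XX__X__XX_XXX
position 9 holds _

_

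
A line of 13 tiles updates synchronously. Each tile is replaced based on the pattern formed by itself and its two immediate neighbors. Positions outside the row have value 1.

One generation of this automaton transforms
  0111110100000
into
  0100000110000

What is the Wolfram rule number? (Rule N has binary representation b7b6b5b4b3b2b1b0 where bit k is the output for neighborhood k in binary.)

28

position 2: 111 → 0  (bit 7 = 0)
position 5: 110 → 0  (bit 6 = 0)
position 0: 101 → 0  (bit 5 = 0)
position 8: 100 → 1  (bit 4 = 1)
position 1: 011 → 1  (bit 3 = 1)
position 7: 010 → 1  (bit 2 = 1)
position 12: 001 → 0  (bit 1 = 0)
position 9: 000 → 0  (bit 0 = 0)
bits b7..b0 = 00011100 = 28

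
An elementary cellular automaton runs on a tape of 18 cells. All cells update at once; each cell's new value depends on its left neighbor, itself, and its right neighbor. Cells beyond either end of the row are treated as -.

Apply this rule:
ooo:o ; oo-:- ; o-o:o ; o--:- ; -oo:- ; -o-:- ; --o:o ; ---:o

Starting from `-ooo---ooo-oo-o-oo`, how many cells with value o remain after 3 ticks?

o-o--oo-o-o--o-o--
-o--o--o-o--o-o--o
o--o--o-o--o-o--o-
count of o: 7

7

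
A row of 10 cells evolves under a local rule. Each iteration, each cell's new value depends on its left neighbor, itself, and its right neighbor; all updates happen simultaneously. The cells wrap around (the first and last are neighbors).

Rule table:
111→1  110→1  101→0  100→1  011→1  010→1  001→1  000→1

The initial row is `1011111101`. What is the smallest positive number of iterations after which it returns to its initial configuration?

1

1011111101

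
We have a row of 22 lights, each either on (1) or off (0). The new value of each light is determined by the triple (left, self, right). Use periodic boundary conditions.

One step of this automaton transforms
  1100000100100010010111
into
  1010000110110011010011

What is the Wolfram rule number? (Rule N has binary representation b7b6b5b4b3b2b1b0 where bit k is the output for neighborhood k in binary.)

148

position 0: 111 → 1  (bit 7 = 1)
position 1: 110 → 0  (bit 6 = 0)
position 18: 101 → 0  (bit 5 = 0)
position 2: 100 → 1  (bit 4 = 1)
position 19: 011 → 0  (bit 3 = 0)
position 7: 010 → 1  (bit 2 = 1)
position 6: 001 → 0  (bit 1 = 0)
position 3: 000 → 0  (bit 0 = 0)
bits b7..b0 = 10010100 = 148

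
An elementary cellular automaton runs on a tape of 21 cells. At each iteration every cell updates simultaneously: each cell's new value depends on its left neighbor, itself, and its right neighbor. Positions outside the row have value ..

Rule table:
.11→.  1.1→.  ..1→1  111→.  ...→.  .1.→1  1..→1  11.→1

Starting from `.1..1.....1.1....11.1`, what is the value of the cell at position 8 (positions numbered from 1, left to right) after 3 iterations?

.

iteration 1: 111111...11.11..1.1.1
iteration 2: .....11.1.1..1111.1.1
iteration 3: ....1.1.1.111...1.1.1
position 8 holds .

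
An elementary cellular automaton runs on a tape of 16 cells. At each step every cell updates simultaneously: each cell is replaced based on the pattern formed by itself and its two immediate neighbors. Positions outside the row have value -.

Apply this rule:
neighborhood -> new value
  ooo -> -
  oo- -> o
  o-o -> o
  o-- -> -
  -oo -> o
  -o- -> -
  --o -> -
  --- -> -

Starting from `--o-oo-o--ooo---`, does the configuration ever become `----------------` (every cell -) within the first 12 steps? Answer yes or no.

yes

---oooo---o-o---
---o--o----o----
----------------
all cells are - at step 3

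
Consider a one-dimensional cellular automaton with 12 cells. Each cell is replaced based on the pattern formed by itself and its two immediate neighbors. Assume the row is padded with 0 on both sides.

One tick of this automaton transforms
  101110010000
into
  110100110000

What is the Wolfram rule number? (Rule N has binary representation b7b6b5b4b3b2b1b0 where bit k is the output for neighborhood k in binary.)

position 3: 111 → 1  (bit 7 = 1)
position 4: 110 → 0  (bit 6 = 0)
position 1: 101 → 1  (bit 5 = 1)
position 5: 100 → 0  (bit 4 = 0)
position 2: 011 → 0  (bit 3 = 0)
position 0: 010 → 1  (bit 2 = 1)
position 6: 001 → 1  (bit 1 = 1)
position 9: 000 → 0  (bit 0 = 0)
bits b7..b0 = 10100110 = 166

166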